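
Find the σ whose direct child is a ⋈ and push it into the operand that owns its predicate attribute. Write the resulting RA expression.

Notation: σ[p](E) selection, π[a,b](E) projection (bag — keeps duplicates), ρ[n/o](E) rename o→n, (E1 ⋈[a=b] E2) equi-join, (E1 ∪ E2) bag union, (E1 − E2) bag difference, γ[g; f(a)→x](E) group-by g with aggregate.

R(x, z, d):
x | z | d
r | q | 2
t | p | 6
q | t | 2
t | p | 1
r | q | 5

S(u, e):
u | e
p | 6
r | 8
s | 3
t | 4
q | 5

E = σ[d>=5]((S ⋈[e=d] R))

σ filters on d, owned by the right side.
E' = (S ⋈[e=d] σ[d>=5](R))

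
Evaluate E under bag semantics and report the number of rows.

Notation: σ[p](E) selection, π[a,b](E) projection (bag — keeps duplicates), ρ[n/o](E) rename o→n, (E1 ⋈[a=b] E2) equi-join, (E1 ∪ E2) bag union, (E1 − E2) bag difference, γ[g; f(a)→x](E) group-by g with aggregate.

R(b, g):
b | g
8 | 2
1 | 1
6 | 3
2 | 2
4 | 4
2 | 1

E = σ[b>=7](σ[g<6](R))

Subexpression sizes:
  R → 6
  σ[g<6](R) → 6
  σ[b>=7](σ[g<6](R)) → 1

|E| = 1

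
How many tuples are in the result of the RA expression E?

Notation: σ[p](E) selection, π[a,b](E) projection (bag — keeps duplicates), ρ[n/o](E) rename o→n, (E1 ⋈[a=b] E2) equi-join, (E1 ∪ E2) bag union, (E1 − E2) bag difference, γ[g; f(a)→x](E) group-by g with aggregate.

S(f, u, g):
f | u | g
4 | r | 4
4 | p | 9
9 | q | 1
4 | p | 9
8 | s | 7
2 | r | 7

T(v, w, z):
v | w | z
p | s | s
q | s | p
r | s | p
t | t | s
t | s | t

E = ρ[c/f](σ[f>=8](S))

Stepwise |·|:
  S → 6
  σ[f>=8](S) → 2
  ρ[c/f](σ[f>=8](S)) → 2

|E| = 2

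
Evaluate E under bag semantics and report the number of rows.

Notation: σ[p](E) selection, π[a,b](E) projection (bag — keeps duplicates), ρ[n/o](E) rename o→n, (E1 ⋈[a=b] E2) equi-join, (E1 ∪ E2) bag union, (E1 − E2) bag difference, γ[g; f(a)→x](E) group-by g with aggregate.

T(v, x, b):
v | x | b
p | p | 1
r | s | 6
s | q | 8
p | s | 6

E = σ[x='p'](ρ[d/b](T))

Subexpression sizes:
  T → 4
  ρ[d/b](T) → 4
  σ[x='p'](ρ[d/b](T)) → 1

|E| = 1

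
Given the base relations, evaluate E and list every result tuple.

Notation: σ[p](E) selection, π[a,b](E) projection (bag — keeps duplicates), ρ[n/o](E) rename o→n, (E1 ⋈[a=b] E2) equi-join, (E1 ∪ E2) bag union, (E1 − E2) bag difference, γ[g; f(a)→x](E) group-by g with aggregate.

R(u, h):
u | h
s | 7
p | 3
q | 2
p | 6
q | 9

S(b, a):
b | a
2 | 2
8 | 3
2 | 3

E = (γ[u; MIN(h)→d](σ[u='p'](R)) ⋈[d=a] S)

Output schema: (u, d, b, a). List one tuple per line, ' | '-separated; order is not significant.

Per-node cardinality:
  R → 5
  σ[u='p'](R) → 2
  γ[u; MIN(h)→d](σ[u='p'](R)) → 1
  S → 3
  (γ[u; MIN(h)→d](σ[u='p'](R)) ⋈[d=a] S) → 2

== RESULT ==
u | d | b | a
p | 3 | 2 | 3
p | 3 | 8 | 3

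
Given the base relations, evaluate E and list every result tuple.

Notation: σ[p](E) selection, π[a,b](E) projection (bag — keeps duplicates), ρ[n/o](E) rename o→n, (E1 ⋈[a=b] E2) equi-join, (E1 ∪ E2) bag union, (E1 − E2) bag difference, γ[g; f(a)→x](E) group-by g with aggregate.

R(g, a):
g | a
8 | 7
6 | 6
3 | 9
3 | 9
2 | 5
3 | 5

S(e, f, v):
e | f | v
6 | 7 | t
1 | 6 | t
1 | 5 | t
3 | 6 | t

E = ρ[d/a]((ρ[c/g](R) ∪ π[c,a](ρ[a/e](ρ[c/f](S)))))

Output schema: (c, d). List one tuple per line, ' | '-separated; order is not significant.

Subexpression sizes:
  R → 6
  ρ[c/g](R) → 6
  S → 4
  ρ[c/f](S) → 4
  ρ[a/e](ρ[c/f](S)) → 4
  π[c,a](ρ[a/e](ρ[c/f](S))) → 4
  (ρ[c/g](R) ∪ π[c,a](ρ[a/e](ρ[c/f](S)))) → 10
  ρ[d/a]((ρ[c/g](R) ∪ π[c,a](ρ[a/e](ρ[c/f](S))))) → 10

== RESULT ==
c | d
2 | 5
3 | 5
3 | 9
3 | 9
5 | 1
6 | 1
6 | 3
6 | 6
7 | 6
8 | 7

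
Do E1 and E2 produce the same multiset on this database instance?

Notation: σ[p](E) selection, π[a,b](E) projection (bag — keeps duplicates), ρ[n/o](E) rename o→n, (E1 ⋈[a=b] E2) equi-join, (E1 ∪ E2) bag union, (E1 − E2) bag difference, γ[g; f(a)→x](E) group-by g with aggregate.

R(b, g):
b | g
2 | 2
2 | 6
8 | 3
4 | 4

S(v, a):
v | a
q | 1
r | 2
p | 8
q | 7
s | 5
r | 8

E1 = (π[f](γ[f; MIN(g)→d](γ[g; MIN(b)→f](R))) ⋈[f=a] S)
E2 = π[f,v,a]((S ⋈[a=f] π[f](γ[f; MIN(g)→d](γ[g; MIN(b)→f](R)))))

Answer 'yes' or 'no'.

E1 per-node cardinality:
  R → 4
  γ[g; MIN(b)→f](R) → 4
  γ[f; MIN(g)→d](γ[g; MIN(b)→f](R)) → 3
  π[f](γ[f; MIN(g)→d](γ[g; MIN(b)→f](R))) → 3
  S → 6
  (π[f](γ[f; MIN(g)→d](γ[g; MIN(b)→f](R))) ⋈[f=a] S) → 3
E2 per-node cardinality:
  S → 6
  R → 4
  γ[g; MIN(b)→f](R) → 4
  γ[f; MIN(g)→d](γ[g; MIN(b)→f](R)) → 3
  π[f](γ[f; MIN(g)→d](γ[g; MIN(b)→f](R))) → 3
  (S ⋈[a=f] π[f](γ[f; MIN(g)→d](γ[g; MIN(b)→f](R)))) → 3
  π[f,v,a]((S ⋈[a=f] π[f](γ[f; MIN(g)→d](γ[g; MIN(b)→f](R))))) → 3

E1 and E2 produce the same multiset:
f | v | a
2 | r | 2
8 | p | 8
8 | r | 8

yes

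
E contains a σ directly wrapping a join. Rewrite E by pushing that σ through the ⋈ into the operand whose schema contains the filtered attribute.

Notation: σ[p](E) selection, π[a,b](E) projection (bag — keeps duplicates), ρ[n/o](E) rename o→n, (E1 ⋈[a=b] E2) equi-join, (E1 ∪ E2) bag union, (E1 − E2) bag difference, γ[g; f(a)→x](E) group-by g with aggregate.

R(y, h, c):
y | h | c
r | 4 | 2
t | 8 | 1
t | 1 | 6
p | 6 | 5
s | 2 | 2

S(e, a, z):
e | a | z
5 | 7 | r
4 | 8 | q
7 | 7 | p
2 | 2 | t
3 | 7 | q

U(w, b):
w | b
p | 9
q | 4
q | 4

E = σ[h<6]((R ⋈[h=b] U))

σ filters on h, owned by the left side.
E' = (σ[h<6](R) ⋈[h=b] U)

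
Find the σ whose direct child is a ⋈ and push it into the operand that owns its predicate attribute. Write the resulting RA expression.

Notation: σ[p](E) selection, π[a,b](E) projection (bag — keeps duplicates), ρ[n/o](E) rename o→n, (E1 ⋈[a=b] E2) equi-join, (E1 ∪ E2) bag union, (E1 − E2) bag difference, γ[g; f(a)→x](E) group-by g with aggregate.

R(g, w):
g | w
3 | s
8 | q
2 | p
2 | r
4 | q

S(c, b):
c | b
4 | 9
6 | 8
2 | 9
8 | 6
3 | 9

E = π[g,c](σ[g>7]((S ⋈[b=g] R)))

σ filters on g, owned by the right side.
E' = π[g,c]((S ⋈[b=g] σ[g>7](R)))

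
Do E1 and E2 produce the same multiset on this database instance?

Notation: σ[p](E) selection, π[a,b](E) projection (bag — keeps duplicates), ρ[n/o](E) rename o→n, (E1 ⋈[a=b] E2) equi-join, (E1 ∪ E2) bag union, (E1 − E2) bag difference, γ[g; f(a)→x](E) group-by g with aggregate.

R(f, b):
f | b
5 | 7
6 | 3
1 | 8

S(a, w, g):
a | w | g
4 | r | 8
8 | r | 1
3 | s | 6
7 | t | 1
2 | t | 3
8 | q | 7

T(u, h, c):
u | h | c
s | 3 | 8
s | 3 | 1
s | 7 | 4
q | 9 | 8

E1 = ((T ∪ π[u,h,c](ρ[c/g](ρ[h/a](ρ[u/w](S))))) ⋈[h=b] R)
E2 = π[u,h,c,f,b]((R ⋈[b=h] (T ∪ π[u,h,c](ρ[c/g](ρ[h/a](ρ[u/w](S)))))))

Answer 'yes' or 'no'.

E1 row counts bottom-up:
  T → 4
  S → 6
  ρ[u/w](S) → 6
  ρ[h/a](ρ[u/w](S)) → 6
  ρ[c/g](ρ[h/a](ρ[u/w](S))) → 6
  π[u,h,c](ρ[c/g](ρ[h/a](ρ[u/w](S)))) → 6
  (T ∪ π[u,h,c](ρ[c/g](ρ[h/a](ρ[u/w](S))))) → 10
  R → 3
  ((T ∪ π[u,h,c](ρ[c/g](ρ[h/a](ρ[u/w](S))))) ⋈[h=b] R) → 7
E2 row counts bottom-up:
  R → 3
  T → 4
  S → 6
  ρ[u/w](S) → 6
  ρ[h/a](ρ[u/w](S)) → 6
  ρ[c/g](ρ[h/a](ρ[u/w](S))) → 6
  π[u,h,c](ρ[c/g](ρ[h/a](ρ[u/w](S)))) → 6
  (T ∪ π[u,h,c](ρ[c/g](ρ[h/a](ρ[u/w](S))))) → 10
  (R ⋈[b=h] (T ∪ π[u,h,c](ρ[c/g](ρ[h/a](ρ[u/w](S)))))) → 7
  π[u,h,c,f,b]((R ⋈[b=h] (T ∪ π[u,h,c](ρ[c/g](ρ[h/a](ρ[u/w](S))))))) → 7

E1 and E2 produce the same multiset:
u | h | c | f | b
q | 8 | 7 | 1 | 8
r | 8 | 1 | 1 | 8
s | 3 | 1 | 6 | 3
s | 3 | 6 | 6 | 3
s | 3 | 8 | 6 | 3
s | 7 | 4 | 5 | 7
t | 7 | 1 | 5 | 7

yes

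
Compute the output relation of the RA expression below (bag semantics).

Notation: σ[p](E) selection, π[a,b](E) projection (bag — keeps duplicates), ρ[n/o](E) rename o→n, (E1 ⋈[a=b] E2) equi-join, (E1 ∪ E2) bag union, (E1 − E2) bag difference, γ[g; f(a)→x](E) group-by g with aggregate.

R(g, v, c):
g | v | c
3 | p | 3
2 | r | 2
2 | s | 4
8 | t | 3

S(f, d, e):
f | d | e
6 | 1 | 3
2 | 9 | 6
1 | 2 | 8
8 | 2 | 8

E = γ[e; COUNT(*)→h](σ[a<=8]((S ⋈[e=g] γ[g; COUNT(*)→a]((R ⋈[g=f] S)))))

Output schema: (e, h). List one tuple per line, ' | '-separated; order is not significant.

Per-node cardinality:
  S → 4
  R → 4
  S → 4
  (R ⋈[g=f] S) → 3
  γ[g; COUNT(*)→a]((R ⋈[g=f] S)) → 2
  (S ⋈[e=g] γ[g; COUNT(*)→a]((R ⋈[g=f] S))) → 2
  σ[a<=8]((S ⋈[e=g] γ[g; COUNT(*)→a]((R ⋈[g=f] S)))) → 2
  γ[e; COUNT(*)→h](σ[a<=8]((S ⋈[e=g] γ[g; COUNT(*)→a]((R ⋈[g=f] S))))) → 1

== RESULT ==
e | h
8 | 2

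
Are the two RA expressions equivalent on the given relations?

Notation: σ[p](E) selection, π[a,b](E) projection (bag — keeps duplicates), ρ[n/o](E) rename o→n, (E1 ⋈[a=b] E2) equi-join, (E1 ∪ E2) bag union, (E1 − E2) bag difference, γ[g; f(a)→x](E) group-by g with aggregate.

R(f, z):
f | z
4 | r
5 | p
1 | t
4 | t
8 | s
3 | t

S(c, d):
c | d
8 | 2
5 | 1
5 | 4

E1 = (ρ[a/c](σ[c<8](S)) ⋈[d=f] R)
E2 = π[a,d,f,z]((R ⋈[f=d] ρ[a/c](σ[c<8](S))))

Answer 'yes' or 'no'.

E1 per-node cardinality:
  S → 3
  σ[c<8](S) → 2
  ρ[a/c](σ[c<8](S)) → 2
  R → 6
  (ρ[a/c](σ[c<8](S)) ⋈[d=f] R) → 3
E2 per-node cardinality:
  R → 6
  S → 3
  σ[c<8](S) → 2
  ρ[a/c](σ[c<8](S)) → 2
  (R ⋈[f=d] ρ[a/c](σ[c<8](S))) → 3
  π[a,d,f,z]((R ⋈[f=d] ρ[a/c](σ[c<8](S)))) → 3

E1 and E2 produce the same multiset:
a | d | f | z
5 | 1 | 1 | t
5 | 4 | 4 | r
5 | 4 | 4 | t

yes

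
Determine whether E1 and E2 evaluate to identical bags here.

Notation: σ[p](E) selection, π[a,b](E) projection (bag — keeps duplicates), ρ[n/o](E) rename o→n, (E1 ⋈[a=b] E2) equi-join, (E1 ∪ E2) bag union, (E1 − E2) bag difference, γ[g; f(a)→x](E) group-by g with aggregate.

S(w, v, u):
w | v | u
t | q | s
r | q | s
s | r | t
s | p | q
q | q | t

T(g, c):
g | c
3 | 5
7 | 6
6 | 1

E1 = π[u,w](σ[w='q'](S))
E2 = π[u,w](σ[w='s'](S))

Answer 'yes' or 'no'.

E1 row counts bottom-up:
  S → 5
  σ[w='q'](S) → 1
  π[u,w](σ[w='q'](S)) → 1
E2 row counts bottom-up:
  S → 5
  σ[w='s'](S) → 2
  π[u,w](σ[w='s'](S)) → 2

E1 result:
u | w
t | q
E2 result:
u | w
q | s
t | s
Witness: ('q', 's') appears 0× in E1 but 1× in E2.

no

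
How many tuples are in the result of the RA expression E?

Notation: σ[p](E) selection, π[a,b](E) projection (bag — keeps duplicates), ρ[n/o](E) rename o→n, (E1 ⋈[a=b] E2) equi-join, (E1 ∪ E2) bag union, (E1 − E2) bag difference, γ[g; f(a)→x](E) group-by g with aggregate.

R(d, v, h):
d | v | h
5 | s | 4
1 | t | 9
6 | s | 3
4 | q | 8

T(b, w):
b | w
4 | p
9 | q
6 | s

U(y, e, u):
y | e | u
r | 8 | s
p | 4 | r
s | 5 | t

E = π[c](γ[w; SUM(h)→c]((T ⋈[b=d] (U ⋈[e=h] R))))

Stepwise |·|:
  T → 3
  U → 3
  R → 4
  (U ⋈[e=h] R) → 2
  (T ⋈[b=d] (U ⋈[e=h] R)) → 1
  γ[w; SUM(h)→c]((T ⋈[b=d] (U ⋈[e=h] R))) → 1
  π[c](γ[w; SUM(h)→c]((T ⋈[b=d] (U ⋈[e=h] R)))) → 1

|E| = 1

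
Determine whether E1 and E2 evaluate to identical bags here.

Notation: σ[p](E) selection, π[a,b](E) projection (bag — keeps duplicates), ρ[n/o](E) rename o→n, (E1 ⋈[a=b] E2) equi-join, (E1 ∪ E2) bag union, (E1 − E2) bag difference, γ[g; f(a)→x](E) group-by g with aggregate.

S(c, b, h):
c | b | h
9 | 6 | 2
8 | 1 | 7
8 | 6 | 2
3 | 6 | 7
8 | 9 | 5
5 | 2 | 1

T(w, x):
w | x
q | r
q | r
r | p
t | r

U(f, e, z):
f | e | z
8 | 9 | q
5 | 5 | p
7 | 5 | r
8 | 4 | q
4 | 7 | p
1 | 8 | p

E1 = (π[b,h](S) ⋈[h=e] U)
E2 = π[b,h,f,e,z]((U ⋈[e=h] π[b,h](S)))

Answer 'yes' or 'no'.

E1 per-node cardinality:
  S → 6
  π[b,h](S) → 6
  U → 6
  (π[b,h](S) ⋈[h=e] U) → 4
E2 per-node cardinality:
  U → 6
  S → 6
  π[b,h](S) → 6
  (U ⋈[e=h] π[b,h](S)) → 4
  π[b,h,f,e,z]((U ⋈[e=h] π[b,h](S))) → 4

E1 and E2 produce the same multiset:
b | h | f | e | z
1 | 7 | 4 | 7 | p
6 | 7 | 4 | 7 | p
9 | 5 | 5 | 5 | p
9 | 5 | 7 | 5 | r

yes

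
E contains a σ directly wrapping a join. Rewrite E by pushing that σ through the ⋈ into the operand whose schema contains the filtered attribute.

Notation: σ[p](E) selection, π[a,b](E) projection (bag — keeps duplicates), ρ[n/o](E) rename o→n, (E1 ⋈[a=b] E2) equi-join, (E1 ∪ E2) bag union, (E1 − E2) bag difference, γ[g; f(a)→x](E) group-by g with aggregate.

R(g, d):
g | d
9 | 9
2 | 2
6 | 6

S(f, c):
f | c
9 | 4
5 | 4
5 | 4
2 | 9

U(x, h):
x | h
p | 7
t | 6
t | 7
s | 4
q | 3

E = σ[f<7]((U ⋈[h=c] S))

σ filters on f, owned by the right side.
E' = (U ⋈[h=c] σ[f<7](S))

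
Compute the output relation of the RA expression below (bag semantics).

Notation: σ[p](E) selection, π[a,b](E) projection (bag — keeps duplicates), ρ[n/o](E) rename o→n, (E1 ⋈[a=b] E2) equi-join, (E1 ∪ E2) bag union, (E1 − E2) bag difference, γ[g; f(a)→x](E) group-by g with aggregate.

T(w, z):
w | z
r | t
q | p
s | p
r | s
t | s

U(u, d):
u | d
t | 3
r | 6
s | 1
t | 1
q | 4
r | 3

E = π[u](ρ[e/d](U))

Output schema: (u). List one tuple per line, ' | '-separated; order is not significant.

Stepwise |·|:
  U → 6
  ρ[e/d](U) → 6
  π[u](ρ[e/d](U)) → 6

== RESULT ==
u
q
r
r
s
t
t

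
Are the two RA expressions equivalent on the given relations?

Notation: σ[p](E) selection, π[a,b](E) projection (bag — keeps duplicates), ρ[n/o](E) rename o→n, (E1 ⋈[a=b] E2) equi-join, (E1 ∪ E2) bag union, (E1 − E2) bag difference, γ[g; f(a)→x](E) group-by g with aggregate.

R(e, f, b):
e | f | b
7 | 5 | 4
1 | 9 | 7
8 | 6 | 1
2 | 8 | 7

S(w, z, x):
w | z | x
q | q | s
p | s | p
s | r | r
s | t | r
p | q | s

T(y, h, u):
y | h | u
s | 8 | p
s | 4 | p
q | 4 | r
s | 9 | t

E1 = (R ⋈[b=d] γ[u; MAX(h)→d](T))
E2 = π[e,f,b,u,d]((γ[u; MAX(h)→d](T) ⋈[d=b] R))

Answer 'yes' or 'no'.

E1 per-node cardinality:
  R → 4
  T → 4
  γ[u; MAX(h)→d](T) → 3
  (R ⋈[b=d] γ[u; MAX(h)→d](T)) → 1
E2 per-node cardinality:
  T → 4
  γ[u; MAX(h)→d](T) → 3
  R → 4
  (γ[u; MAX(h)→d](T) ⋈[d=b] R) → 1
  π[e,f,b,u,d]((γ[u; MAX(h)→d](T) ⋈[d=b] R)) → 1

E1 and E2 produce the same multiset:
e | f | b | u | d
7 | 5 | 4 | r | 4

yes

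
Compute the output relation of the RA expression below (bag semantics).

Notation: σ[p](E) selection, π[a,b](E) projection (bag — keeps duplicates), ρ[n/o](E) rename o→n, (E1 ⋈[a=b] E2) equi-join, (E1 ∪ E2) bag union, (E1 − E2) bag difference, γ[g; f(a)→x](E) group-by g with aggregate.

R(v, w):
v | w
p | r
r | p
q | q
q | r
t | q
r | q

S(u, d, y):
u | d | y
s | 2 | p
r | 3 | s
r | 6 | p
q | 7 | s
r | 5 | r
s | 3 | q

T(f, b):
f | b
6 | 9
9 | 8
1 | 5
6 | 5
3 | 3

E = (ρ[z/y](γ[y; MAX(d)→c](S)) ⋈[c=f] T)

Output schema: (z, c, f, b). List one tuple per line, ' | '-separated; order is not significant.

Subexpression sizes:
  S → 6
  γ[y; MAX(d)→c](S) → 4
  ρ[z/y](γ[y; MAX(d)→c](S)) → 4
  T → 5
  (ρ[z/y](γ[y; MAX(d)→c](S)) ⋈[c=f] T) → 3

== RESULT ==
z | c | f | b
p | 6 | 6 | 5
p | 6 | 6 | 9
q | 3 | 3 | 3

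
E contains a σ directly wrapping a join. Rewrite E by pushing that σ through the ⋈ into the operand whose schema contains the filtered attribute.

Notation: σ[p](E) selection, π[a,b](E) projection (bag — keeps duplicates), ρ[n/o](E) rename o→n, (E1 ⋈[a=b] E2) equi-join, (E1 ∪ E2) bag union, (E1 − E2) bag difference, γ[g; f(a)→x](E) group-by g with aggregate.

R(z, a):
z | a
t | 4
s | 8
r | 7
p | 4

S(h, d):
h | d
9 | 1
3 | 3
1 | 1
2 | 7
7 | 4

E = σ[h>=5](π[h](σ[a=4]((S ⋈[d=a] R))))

σ filters on a, owned by the right side.
E' = σ[h>=5](π[h]((S ⋈[d=a] σ[a=4](R))))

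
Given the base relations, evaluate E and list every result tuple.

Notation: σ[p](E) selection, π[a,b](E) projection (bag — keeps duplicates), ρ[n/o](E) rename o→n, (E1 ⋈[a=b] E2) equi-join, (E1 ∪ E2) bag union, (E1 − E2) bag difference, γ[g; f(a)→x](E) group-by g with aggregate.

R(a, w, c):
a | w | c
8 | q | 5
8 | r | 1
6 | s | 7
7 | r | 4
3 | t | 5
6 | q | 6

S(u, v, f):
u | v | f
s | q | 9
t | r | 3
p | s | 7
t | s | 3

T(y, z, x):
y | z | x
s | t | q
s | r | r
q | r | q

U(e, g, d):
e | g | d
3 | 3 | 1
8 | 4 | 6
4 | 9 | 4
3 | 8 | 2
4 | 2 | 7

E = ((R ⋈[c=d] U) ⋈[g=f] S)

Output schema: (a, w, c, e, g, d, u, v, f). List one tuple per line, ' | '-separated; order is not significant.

Row counts bottom-up:
  R → 6
  U → 5
  (R ⋈[c=d] U) → 4
  S → 4
  ((R ⋈[c=d] U) ⋈[g=f] S) → 3

== RESULT ==
a | w | c | e | g | d | u | v | f
7 | r | 4 | 4 | 9 | 4 | s | q | 9
8 | r | 1 | 3 | 3 | 1 | t | r | 3
8 | r | 1 | 3 | 3 | 1 | t | s | 3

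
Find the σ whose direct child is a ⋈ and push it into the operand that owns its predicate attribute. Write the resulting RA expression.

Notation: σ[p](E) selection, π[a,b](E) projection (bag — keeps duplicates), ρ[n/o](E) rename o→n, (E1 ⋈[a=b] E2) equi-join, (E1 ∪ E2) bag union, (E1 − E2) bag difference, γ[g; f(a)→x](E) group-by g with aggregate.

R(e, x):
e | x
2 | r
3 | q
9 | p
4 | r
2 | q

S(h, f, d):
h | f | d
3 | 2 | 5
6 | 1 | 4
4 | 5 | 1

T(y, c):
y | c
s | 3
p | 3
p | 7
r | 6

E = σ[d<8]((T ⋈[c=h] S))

σ filters on d, owned by the right side.
E' = (T ⋈[c=h] σ[d<8](S))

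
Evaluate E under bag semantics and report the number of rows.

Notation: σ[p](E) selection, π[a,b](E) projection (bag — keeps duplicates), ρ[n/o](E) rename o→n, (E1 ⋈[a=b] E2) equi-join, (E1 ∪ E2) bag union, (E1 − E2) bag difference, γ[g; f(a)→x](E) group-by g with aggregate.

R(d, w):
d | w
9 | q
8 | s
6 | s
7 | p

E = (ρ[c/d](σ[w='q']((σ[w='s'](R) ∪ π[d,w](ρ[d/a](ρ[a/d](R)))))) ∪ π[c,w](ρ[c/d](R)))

Per-node cardinality:
  R → 4
  σ[w='s'](R) → 2
  R → 4
  ρ[a/d](R) → 4
  ρ[d/a](ρ[a/d](R)) → 4
  π[d,w](ρ[d/a](ρ[a/d](R))) → 4
  (σ[w='s'](R) ∪ π[d,w](ρ[d/a](ρ[a/d](R)))) → 6
  σ[w='q']((σ[w='s'](R) ∪ π[d,w](ρ[d/a](ρ[a/d](R))))) → 1
  ρ[c/d](σ[w='q']((σ[w='s'](R) ∪ π[d,w](ρ[d/a](ρ[a/d](R)))))) → 1
  R → 4
  ρ[c/d](R) → 4
  π[c,w](ρ[c/d](R)) → 4
  (ρ[c/d](σ[w='q']((σ[w='s'](R) ∪ π[d,w](ρ[d/a](ρ[a/d](R)))))) ∪ π[c,w](ρ[c/d](R))) → 5

|E| = 5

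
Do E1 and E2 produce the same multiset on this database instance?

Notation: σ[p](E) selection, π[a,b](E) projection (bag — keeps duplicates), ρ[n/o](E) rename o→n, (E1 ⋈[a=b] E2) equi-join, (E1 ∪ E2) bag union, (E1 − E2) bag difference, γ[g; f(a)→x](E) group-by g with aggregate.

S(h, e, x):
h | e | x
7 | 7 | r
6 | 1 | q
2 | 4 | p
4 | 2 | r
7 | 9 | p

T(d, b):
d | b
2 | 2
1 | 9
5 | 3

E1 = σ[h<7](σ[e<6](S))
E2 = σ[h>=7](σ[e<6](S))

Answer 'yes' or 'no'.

E1 stepwise |·|:
  S → 5
  σ[e<6](S) → 3
  σ[h<7](σ[e<6](S)) → 3
E2 stepwise |·|:
  S → 5
  σ[e<6](S) → 3
  σ[h>=7](σ[e<6](S)) → 0

E1 result:
h | e | x
2 | 4 | p
4 | 2 | r
6 | 1 | q
E2 result:
h | e | x
(0 rows)
Witness: (4, 2, 'r') appears 1× in E1 but 0× in E2.

no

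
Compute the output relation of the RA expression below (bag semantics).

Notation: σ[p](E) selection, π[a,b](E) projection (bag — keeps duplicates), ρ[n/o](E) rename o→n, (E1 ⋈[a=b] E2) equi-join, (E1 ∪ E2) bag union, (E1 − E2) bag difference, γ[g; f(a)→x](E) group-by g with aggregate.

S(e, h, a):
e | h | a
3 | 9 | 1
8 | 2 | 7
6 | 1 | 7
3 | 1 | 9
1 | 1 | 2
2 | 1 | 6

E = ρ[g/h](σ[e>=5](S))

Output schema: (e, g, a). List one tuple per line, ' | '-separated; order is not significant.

Stepwise |·|:
  S → 6
  σ[e>=5](S) → 2
  ρ[g/h](σ[e>=5](S)) → 2

== RESULT ==
e | g | a
6 | 1 | 7
8 | 2 | 7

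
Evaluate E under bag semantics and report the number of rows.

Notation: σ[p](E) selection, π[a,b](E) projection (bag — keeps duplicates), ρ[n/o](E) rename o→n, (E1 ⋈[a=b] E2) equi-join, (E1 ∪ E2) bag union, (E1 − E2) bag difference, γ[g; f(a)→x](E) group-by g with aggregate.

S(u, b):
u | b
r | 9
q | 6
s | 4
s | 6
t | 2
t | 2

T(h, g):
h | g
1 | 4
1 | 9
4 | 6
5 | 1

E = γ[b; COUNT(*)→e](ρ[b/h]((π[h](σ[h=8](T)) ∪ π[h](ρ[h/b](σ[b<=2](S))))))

Subexpression sizes:
  T → 4
  σ[h=8](T) → 0
  π[h](σ[h=8](T)) → 0
  S → 6
  σ[b<=2](S) → 2
  ρ[h/b](σ[b<=2](S)) → 2
  π[h](ρ[h/b](σ[b<=2](S))) → 2
  (π[h](σ[h=8](T)) ∪ π[h](ρ[h/b](σ[b<=2](S)))) → 2
  ρ[b/h]((π[h](σ[h=8](T)) ∪ π[h](ρ[h/b](σ[b<=2](S))))) → 2
  γ[b; COUNT(*)→e](ρ[b/h]((π[h](σ[h=8](T)) ∪ π[h](ρ[h/b](σ[b<=2](S)))))) → 1

|E| = 1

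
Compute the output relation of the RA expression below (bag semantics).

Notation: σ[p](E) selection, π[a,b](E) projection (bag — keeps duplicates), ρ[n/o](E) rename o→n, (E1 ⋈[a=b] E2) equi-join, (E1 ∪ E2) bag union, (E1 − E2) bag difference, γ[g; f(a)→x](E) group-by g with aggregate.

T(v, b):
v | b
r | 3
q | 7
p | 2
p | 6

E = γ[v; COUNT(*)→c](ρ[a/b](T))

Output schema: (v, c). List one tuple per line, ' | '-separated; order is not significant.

Row counts bottom-up:
  T → 4
  ρ[a/b](T) → 4
  γ[v; COUNT(*)→c](ρ[a/b](T)) → 3

== RESULT ==
v | c
p | 2
q | 1
r | 1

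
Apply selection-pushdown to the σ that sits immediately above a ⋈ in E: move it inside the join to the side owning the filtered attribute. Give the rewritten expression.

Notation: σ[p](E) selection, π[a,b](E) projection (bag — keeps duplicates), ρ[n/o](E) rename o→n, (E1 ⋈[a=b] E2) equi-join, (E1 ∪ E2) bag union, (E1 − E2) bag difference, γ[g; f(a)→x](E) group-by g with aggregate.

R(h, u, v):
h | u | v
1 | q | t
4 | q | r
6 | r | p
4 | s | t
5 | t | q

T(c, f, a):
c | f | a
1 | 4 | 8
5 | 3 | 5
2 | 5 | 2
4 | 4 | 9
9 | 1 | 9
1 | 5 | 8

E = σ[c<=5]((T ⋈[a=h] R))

σ filters on c, owned by the left side.
E' = (σ[c<=5](T) ⋈[a=h] R)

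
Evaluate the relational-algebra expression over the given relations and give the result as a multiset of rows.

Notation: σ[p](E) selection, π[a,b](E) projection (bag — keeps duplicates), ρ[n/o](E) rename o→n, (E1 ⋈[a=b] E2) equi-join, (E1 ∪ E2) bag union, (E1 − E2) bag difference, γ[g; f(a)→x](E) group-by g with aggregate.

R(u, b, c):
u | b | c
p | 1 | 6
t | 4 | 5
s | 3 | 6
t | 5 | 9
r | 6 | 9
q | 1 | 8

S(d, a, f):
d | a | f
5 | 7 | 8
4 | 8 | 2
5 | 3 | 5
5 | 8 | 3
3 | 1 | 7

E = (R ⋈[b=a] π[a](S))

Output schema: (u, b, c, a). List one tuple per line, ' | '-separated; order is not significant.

Stepwise |·|:
  R → 6
  S → 5
  π[a](S) → 5
  (R ⋈[b=a] π[a](S)) → 3

== RESULT ==
u | b | c | a
p | 1 | 6 | 1
q | 1 | 8 | 1
s | 3 | 6 | 3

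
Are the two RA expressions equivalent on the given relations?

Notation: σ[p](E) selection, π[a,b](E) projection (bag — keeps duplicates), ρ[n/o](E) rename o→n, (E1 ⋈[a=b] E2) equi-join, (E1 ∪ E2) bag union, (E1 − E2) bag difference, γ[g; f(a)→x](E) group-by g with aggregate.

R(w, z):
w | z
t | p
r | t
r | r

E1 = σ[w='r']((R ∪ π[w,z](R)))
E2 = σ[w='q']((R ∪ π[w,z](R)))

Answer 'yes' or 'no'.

E1 subexpression sizes:
  R → 3
  R → 3
  π[w,z](R) → 3
  (R ∪ π[w,z](R)) → 6
  σ[w='r']((R ∪ π[w,z](R))) → 4
E2 subexpression sizes:
  R → 3
  R → 3
  π[w,z](R) → 3
  (R ∪ π[w,z](R)) → 6
  σ[w='q']((R ∪ π[w,z](R))) → 0

E1 result:
w | z
r | r
r | r
r | t
r | t
E2 result:
w | z
(0 rows)
Witness: ('r', 't') appears 2× in E1 but 0× in E2.

no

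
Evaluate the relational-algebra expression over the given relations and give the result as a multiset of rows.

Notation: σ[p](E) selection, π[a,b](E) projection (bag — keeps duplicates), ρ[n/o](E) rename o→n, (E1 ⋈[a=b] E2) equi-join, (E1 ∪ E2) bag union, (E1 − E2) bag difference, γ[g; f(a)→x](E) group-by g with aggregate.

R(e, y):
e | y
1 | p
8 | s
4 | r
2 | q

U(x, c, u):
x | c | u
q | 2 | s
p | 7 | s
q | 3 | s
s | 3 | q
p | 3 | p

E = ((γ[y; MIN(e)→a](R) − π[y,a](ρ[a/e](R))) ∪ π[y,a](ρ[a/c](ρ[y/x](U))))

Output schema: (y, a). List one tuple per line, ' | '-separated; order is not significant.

Row counts bottom-up:
  R → 4
  γ[y; MIN(e)→a](R) → 4
  R → 4
  ρ[a/e](R) → 4
  π[y,a](ρ[a/e](R)) → 4
  (γ[y; MIN(e)→a](R) − π[y,a](ρ[a/e](R))) → 0
  U → 5
  ρ[y/x](U) → 5
  ρ[a/c](ρ[y/x](U)) → 5
  π[y,a](ρ[a/c](ρ[y/x](U))) → 5
  ((γ[y; MIN(e)→a](R) − π[y,a](ρ[a/e](R))) ∪ π[y,a](ρ[a/c](ρ[y/x](U)))) → 5

== RESULT ==
y | a
p | 3
p | 7
q | 2
q | 3
s | 3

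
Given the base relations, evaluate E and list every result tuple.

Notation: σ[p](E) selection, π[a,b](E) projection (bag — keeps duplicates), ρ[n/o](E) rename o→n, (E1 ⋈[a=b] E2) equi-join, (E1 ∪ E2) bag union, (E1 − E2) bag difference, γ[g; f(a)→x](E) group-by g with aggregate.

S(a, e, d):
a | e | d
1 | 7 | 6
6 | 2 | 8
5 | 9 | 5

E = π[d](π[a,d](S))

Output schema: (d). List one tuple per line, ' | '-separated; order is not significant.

Stepwise |·|:
  S → 3
  π[a,d](S) → 3
  π[d](π[a,d](S)) → 3

== RESULT ==
d
5
6
8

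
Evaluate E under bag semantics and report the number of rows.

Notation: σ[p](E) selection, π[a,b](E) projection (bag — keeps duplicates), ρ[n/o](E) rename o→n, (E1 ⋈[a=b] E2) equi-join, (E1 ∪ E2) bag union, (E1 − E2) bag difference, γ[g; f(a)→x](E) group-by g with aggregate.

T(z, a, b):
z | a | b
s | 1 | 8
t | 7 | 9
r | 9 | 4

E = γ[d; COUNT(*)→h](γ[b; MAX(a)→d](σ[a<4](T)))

Stepwise |·|:
  T → 3
  σ[a<4](T) → 1
  γ[b; MAX(a)→d](σ[a<4](T)) → 1
  γ[d; COUNT(*)→h](γ[b; MAX(a)→d](σ[a<4](T))) → 1

|E| = 1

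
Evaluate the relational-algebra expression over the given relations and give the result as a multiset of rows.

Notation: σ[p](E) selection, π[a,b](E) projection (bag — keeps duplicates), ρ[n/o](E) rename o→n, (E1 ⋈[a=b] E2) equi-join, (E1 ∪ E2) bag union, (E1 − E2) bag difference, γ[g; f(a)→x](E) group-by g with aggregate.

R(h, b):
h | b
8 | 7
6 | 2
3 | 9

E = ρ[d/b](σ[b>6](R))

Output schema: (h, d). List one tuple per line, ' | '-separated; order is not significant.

Per-node cardinality:
  R → 3
  σ[b>6](R) → 2
  ρ[d/b](σ[b>6](R)) → 2

== RESULT ==
h | d
3 | 9
8 | 7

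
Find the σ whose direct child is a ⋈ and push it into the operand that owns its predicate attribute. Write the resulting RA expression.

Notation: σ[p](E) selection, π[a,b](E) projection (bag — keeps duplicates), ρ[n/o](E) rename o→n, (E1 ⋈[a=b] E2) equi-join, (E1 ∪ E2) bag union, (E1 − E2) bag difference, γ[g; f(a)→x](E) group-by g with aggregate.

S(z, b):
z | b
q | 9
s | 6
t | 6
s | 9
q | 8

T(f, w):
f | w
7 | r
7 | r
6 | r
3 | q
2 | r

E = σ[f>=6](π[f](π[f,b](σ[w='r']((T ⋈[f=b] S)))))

σ filters on w, owned by the left side.
E' = σ[f>=6](π[f](π[f,b]((σ[w='r'](T) ⋈[f=b] S))))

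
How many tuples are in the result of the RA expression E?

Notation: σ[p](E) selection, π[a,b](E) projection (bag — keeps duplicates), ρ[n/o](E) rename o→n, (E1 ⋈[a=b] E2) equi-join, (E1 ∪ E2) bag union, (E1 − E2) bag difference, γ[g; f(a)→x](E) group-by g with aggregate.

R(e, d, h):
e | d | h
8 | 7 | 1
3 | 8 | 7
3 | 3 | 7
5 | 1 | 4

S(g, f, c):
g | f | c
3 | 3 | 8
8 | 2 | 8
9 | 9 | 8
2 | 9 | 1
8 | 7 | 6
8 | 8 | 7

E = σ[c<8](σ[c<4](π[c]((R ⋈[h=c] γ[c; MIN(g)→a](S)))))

Stepwise |·|:
  R → 4
  S → 6
  γ[c; MIN(g)→a](S) → 4
  (R ⋈[h=c] γ[c; MIN(g)→a](S)) → 3
  π[c]((R ⋈[h=c] γ[c; MIN(g)→a](S))) → 3
  σ[c<4](π[c]((R ⋈[h=c] γ[c; MIN(g)→a](S)))) → 1
  σ[c<8](σ[c<4](π[c]((R ⋈[h=c] γ[c; MIN(g)→a](S))))) → 1

|E| = 1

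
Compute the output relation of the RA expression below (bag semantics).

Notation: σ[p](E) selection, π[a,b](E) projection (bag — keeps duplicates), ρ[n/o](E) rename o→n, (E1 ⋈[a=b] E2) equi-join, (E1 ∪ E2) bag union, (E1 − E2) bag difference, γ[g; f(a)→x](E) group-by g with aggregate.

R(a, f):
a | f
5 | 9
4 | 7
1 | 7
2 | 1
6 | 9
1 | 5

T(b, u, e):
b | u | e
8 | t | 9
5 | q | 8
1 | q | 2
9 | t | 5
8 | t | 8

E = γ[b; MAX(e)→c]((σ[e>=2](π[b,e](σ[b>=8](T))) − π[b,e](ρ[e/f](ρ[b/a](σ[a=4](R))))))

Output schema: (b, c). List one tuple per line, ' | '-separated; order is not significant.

Stepwise |·|:
  T → 5
  σ[b>=8](T) → 3
  π[b,e](σ[b>=8](T)) → 3
  σ[e>=2](π[b,e](σ[b>=8](T))) → 3
  R → 6
  σ[a=4](R) → 1
  ρ[b/a](σ[a=4](R)) → 1
  ρ[e/f](ρ[b/a](σ[a=4](R))) → 1
  π[b,e](ρ[e/f](ρ[b/a](σ[a=4](R)))) → 1
  (σ[e>=2](π[b,e](σ[b>=8](T))) − π[b,e](ρ[e/f](ρ[b/a](σ[a=4](R))))) → 3
  γ[b; MAX(e)→c]((σ[e>=2](π[b,e](σ[b>=8](T))) − π[b,e](ρ[e/f](ρ[b/a](σ[a=4](R)))))) → 2

== RESULT ==
b | c
8 | 9
9 | 5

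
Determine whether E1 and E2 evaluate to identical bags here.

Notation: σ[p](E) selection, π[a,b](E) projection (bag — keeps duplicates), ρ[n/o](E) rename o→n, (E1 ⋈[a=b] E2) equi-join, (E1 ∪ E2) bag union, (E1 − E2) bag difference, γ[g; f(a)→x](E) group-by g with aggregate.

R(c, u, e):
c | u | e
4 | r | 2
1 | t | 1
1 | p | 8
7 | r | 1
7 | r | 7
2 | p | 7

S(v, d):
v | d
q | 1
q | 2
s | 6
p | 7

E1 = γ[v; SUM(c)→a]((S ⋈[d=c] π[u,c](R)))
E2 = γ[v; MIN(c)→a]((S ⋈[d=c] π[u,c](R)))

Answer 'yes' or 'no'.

E1 stepwise |·|:
  S → 4
  R → 6
  π[u,c](R) → 6
  (S ⋈[d=c] π[u,c](R)) → 5
  γ[v; SUM(c)→a]((S ⋈[d=c] π[u,c](R))) → 2
E2 stepwise |·|:
  S → 4
  R → 6
  π[u,c](R) → 6
  (S ⋈[d=c] π[u,c](R)) → 5
  γ[v; MIN(c)→a]((S ⋈[d=c] π[u,c](R))) → 2

E1 result:
v | a
p | 14
q | 4
E2 result:
v | a
p | 7
q | 1
Witness: ('q', 4) appears 1× in E1 but 0× in E2.

no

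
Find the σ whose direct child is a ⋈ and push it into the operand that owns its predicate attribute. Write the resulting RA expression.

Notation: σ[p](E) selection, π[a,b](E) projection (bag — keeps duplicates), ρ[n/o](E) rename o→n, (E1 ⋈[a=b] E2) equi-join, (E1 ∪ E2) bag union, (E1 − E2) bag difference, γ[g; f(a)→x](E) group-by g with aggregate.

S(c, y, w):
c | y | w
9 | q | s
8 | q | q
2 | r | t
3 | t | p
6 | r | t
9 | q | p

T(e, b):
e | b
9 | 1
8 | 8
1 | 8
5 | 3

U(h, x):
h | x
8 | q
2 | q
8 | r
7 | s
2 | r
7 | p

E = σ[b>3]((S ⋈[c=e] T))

σ filters on b, owned by the right side.
E' = (S ⋈[c=e] σ[b>3](T))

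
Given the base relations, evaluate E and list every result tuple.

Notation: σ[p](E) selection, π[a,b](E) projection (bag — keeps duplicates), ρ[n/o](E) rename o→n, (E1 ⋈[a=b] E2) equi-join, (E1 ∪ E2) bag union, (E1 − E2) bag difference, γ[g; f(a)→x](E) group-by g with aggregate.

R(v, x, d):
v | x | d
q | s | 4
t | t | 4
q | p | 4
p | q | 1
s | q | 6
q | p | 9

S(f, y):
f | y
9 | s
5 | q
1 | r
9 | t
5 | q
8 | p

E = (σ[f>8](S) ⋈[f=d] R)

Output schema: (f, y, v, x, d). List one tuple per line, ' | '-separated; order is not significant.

Subexpression sizes:
  S → 6
  σ[f>8](S) → 2
  R → 6
  (σ[f>8](S) ⋈[f=d] R) → 2

== RESULT ==
f | y | v | x | d
9 | s | q | p | 9
9 | t | q | p | 9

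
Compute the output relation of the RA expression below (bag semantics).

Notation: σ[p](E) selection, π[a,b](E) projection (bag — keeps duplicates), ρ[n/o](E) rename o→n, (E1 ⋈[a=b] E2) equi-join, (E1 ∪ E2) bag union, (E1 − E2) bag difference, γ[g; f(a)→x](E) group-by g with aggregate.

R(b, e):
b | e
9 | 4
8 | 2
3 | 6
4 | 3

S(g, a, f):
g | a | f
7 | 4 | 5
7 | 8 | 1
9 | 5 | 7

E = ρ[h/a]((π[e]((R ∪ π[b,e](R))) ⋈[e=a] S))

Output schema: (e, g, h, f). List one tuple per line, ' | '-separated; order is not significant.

Row counts bottom-up:
  R → 4
  R → 4
  π[b,e](R) → 4
  (R ∪ π[b,e](R)) → 8
  π[e]((R ∪ π[b,e](R))) → 8
  S → 3
  (π[e]((R ∪ π[b,e](R))) ⋈[e=a] S) → 2
  ρ[h/a]((π[e]((R ∪ π[b,e](R))) ⋈[e=a] S)) → 2

== RESULT ==
e | g | h | f
4 | 7 | 4 | 5
4 | 7 | 4 | 5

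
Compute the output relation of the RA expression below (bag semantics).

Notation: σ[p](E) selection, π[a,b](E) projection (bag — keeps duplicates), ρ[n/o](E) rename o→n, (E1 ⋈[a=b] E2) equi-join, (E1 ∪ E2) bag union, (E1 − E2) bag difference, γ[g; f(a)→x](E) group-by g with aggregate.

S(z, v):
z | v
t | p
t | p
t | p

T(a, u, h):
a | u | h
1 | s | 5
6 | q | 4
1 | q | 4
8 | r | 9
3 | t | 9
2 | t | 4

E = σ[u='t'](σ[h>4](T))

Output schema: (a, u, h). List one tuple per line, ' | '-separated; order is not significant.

Stepwise |·|:
  T → 6
  σ[h>4](T) → 3
  σ[u='t'](σ[h>4](T)) → 1

== RESULT ==
a | u | h
3 | t | 9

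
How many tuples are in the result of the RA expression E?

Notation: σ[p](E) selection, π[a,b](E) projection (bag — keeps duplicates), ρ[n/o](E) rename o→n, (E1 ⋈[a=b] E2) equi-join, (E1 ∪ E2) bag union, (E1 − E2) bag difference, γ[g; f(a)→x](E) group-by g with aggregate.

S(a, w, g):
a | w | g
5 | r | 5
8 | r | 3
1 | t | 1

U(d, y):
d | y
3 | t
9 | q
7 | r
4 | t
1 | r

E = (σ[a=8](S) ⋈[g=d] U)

Stepwise |·|:
  S → 3
  σ[a=8](S) → 1
  U → 5
  (σ[a=8](S) ⋈[g=d] U) → 1

|E| = 1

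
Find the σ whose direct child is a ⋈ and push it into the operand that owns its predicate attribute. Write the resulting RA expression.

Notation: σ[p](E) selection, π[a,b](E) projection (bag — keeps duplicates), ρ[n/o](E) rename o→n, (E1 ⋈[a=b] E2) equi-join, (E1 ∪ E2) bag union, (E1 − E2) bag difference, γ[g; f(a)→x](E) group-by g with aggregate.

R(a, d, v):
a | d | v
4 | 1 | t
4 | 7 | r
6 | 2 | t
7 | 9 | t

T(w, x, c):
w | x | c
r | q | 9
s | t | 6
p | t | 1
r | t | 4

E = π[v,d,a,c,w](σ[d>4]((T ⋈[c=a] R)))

σ filters on d, owned by the right side.
E' = π[v,d,a,c,w]((T ⋈[c=a] σ[d>4](R)))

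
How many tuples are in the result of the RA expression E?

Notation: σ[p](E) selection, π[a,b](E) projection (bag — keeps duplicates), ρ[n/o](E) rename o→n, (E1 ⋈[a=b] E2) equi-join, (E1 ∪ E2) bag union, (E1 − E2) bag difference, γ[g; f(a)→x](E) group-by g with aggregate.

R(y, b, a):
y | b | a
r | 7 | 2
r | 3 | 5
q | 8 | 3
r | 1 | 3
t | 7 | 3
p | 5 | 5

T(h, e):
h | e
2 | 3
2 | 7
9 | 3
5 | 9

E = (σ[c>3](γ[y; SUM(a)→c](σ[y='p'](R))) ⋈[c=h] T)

Stepwise |·|:
  R → 6
  σ[y='p'](R) → 1
  γ[y; SUM(a)→c](σ[y='p'](R)) → 1
  σ[c>3](γ[y; SUM(a)→c](σ[y='p'](R))) → 1
  T → 4
  (σ[c>3](γ[y; SUM(a)→c](σ[y='p'](R))) ⋈[c=h] T) → 1

|E| = 1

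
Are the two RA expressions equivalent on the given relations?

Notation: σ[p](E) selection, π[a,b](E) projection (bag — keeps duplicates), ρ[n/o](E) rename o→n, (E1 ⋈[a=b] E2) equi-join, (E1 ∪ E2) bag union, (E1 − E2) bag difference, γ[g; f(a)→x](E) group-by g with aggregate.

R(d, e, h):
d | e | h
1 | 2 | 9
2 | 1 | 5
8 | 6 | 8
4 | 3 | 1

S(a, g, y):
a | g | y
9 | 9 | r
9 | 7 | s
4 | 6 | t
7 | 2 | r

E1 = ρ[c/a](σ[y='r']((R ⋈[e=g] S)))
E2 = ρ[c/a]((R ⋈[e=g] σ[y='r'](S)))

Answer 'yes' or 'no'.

E1 row counts bottom-up:
  R → 4
  S → 4
  (R ⋈[e=g] S) → 2
  σ[y='r']((R ⋈[e=g] S)) → 1
  ρ[c/a](σ[y='r']((R ⋈[e=g] S))) → 1
E2 row counts bottom-up:
  R → 4
  S → 4
  σ[y='r'](S) → 2
  (R ⋈[e=g] σ[y='r'](S)) → 1
  ρ[c/a]((R ⋈[e=g] σ[y='r'](S))) → 1

E1 and E2 produce the same multiset:
d | e | h | c | g | y
1 | 2 | 9 | 7 | 2 | r

yes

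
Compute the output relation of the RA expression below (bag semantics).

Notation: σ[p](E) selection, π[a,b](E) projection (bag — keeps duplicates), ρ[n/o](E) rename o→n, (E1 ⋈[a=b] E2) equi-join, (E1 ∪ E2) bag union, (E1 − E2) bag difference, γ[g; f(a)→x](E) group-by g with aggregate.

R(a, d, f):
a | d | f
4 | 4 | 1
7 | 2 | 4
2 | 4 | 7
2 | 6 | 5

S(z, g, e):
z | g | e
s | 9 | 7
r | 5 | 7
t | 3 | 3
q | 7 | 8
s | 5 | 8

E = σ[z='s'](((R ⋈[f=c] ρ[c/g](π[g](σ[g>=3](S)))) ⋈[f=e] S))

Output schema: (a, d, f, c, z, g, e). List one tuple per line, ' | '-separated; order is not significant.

Subexpression sizes:
  R → 4
  S → 5
  σ[g>=3](S) → 5
  π[g](σ[g>=3](S)) → 5
  ρ[c/g](π[g](σ[g>=3](S))) → 5
  (R ⋈[f=c] ρ[c/g](π[g](σ[g>=3](S)))) → 3
  S → 5
  ((R ⋈[f=c] ρ[c/g](π[g](σ[g>=3](S)))) ⋈[f=e] S) → 2
  σ[z='s'](((R ⋈[f=c] ρ[c/g](π[g](σ[g>=3](S)))) ⋈[f=e] S)) → 1

== RESULT ==
a | d | f | c | z | g | e
2 | 4 | 7 | 7 | s | 9 | 7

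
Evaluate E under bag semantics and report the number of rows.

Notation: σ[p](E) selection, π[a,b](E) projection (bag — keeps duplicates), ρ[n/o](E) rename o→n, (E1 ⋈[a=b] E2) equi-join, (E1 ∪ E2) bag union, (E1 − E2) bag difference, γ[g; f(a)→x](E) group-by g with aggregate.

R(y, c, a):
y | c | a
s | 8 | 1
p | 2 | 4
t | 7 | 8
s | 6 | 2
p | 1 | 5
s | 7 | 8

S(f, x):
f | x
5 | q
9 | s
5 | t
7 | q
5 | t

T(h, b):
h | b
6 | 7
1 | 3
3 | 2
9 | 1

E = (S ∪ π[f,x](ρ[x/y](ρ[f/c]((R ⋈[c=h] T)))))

Row counts bottom-up:
  S → 5
  R → 6
  T → 4
  (R ⋈[c=h] T) → 2
  ρ[f/c]((R ⋈[c=h] T)) → 2
  ρ[x/y](ρ[f/c]((R ⋈[c=h] T))) → 2
  π[f,x](ρ[x/y](ρ[f/c]((R ⋈[c=h] T)))) → 2
  (S ∪ π[f,x](ρ[x/y](ρ[f/c]((R ⋈[c=h] T))))) → 7

|E| = 7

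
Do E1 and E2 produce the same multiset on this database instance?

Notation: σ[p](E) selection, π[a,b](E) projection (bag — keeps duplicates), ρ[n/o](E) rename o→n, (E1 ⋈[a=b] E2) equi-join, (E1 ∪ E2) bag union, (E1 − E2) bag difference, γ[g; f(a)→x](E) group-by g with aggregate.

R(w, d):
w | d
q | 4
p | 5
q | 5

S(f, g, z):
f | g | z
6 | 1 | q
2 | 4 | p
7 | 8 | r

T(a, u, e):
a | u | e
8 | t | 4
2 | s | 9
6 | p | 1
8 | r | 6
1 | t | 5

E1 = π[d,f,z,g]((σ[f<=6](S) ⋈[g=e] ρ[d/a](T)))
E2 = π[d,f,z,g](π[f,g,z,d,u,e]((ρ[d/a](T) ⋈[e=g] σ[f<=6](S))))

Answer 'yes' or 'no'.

E1 subexpression sizes:
  S → 3
  σ[f<=6](S) → 2
  T → 5
  ρ[d/a](T) → 5
  (σ[f<=6](S) ⋈[g=e] ρ[d/a](T)) → 2
  π[d,f,z,g]((σ[f<=6](S) ⋈[g=e] ρ[d/a](T))) → 2
E2 subexpression sizes:
  T → 5
  ρ[d/a](T) → 5
  S → 3
  σ[f<=6](S) → 2
  (ρ[d/a](T) ⋈[e=g] σ[f<=6](S)) → 2
  π[f,g,z,d,u,e]((ρ[d/a](T) ⋈[e=g] σ[f<=6](S))) → 2
  π[d,f,z,g](π[f,g,z,d,u,e]((ρ[d/a](T) ⋈[e=g] σ[f<=6](S)))) → 2

E1 and E2 produce the same multiset:
d | f | z | g
6 | 6 | q | 1
8 | 2 | p | 4

yes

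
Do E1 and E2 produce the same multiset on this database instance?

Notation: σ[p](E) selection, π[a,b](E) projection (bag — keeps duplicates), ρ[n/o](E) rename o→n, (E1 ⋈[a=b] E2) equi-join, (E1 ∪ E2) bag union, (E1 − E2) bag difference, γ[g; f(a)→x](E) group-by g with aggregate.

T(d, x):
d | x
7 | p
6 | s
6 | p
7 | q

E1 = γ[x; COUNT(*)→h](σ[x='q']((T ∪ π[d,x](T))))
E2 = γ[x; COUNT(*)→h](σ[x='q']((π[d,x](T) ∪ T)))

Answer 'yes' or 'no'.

E1 subexpression sizes:
  T → 4
  T → 4
  π[d,x](T) → 4
  (T ∪ π[d,x](T)) → 8
  σ[x='q']((T ∪ π[d,x](T))) → 2
  γ[x; COUNT(*)→h](σ[x='q']((T ∪ π[d,x](T)))) → 1
E2 subexpression sizes:
  T → 4
  π[d,x](T) → 4
  T → 4
  (π[d,x](T) ∪ T) → 8
  σ[x='q']((π[d,x](T) ∪ T)) → 2
  γ[x; COUNT(*)→h](σ[x='q']((π[d,x](T) ∪ T))) → 1

E1 and E2 produce the same multiset:
x | h
q | 2

yes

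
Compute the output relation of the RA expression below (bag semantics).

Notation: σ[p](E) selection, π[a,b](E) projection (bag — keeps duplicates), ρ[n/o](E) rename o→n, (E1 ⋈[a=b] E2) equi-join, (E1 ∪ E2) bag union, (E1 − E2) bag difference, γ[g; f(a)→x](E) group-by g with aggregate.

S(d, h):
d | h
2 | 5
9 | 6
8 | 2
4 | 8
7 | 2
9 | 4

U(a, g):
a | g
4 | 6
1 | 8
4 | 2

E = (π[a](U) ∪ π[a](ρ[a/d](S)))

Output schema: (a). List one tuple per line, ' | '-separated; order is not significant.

Row counts bottom-up:
  U → 3
  π[a](U) → 3
  S → 6
  ρ[a/d](S) → 6
  π[a](ρ[a/d](S)) → 6
  (π[a](U) ∪ π[a](ρ[a/d](S))) → 9

== RESULT ==
a
1
2
4
4
4
7
8
9
9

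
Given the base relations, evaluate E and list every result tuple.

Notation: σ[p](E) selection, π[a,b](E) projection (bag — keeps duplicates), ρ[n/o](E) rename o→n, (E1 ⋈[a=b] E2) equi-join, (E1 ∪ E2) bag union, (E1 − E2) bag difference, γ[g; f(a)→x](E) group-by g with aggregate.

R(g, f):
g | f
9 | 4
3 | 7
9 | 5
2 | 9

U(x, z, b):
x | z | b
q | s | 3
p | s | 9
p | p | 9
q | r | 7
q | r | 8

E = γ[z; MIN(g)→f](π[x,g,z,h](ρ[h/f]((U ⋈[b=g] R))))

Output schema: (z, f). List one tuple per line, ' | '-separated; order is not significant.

Subexpression sizes:
  U → 5
  R → 4
  (U ⋈[b=g] R) → 5
  ρ[h/f]((U ⋈[b=g] R)) → 5
  π[x,g,z,h](ρ[h/f]((U ⋈[b=g] R))) → 5
  γ[z; MIN(g)→f](π[x,g,z,h](ρ[h/f]((U ⋈[b=g] R)))) → 2

== RESULT ==
z | f
p | 9
s | 3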